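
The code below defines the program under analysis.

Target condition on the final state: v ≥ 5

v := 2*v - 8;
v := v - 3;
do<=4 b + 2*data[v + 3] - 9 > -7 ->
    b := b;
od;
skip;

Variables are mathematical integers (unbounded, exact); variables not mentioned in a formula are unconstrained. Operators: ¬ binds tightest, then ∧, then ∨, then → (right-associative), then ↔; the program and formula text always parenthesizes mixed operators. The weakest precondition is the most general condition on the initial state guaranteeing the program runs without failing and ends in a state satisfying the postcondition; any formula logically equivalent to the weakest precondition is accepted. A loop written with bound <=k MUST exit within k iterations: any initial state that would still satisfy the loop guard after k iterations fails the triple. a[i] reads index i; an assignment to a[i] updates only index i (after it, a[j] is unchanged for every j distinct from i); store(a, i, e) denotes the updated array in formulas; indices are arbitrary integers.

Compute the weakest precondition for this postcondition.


Working backward. After the program, v ≥ 5 must hold.
Before skip: v ≥ 5
Before the loop (bound <=4), unroll the exhaustion recursion (WP_0 = exit-now case; WP_j = one more guarded iteration, up to j = 4):
  WP_0: (¬(2*data[v + 3] + b > 2)) ∧ v ≥ 5
  WP_1: (2*data[v + 3] + b > 2 → ((¬(2*data[v + 3] + b > 2)) ∧ v ≥ 5)) ∧ ((¬(2*data[v + 3] + b > 2)) → v ≥ 5)
  WP_2: (2*data[v + 3] + b > 2 → ((2*data[v + 3] + b > 2 → ((¬(2*data[v + 3] + b > 2)) ∧ v ≥ 5)) ∧ ((¬(2*data[v + 3] + b > 2)) → v ≥ 5))) ∧ ((¬(2*data[v + 3] + b > 2)) → v ≥ 5)
  WP_3: (2*data[v + 3] + b > 2 → ((2*data[v + 3] + b > 2 → ((2*data[v + 3] + b > 2 → ((¬(2*data[v + 3] + b > 2)) ∧ v ≥ 5)) ∧ ((¬(2*data[v + 3] + b > 2)) → v ≥ 5))) ∧ ((¬(2*data[v + 3] + b > 2)) → v ≥ 5))) ∧ ((¬(2*data[v + 3] + b > 2)) → v ≥ 5)
  WP_4: (2*data[v + 3] + b > 2 → ((2*data[v + 3] + b > 2 → ((2*data[v + 3] + b > 2 → ((2*data[v + 3] + b > 2 → ((¬(2*data[v + 3] + b > 2)) ∧ v ≥ 5)) ∧ ((¬(2*data[v + 3] + b > 2)) → v ≥ 5))) ∧ ((¬(2*data[v + 3] + b > 2)) → v ≥ 5))) ∧ ((¬(2*data[v + 3] + b > 2)) → v ≥ 5))) ∧ ((¬(2*data[v + 3] + b > 2)) → v ≥ 5)
So before the loop: (2*data[v + 3] + b > 2 → ((2*data[v + 3] + b > 2 → ((2*data[v + 3] + b > 2 → ((2*data[v + 3] + b > 2 → ((¬(2*data[v + 3] + b > 2)) ∧ v ≥ 5)) ∧ ((¬(2*data[v + 3] + b > 2)) → v ≥ 5))) ∧ ((¬(2*data[v + 3] + b > 2)) → v ≥ 5))) ∧ ((¬(2*data[v + 3] + b > 2)) → v ≥ 5))) ∧ ((¬(2*data[v + 3] + b > 2)) → v ≥ 5)
Before v := v - 3: (2*data[v] + b > 2 → ((2*data[v] + b > 2 → ((2*data[v] + b > 2 → ((2*data[v] + b > 2 → ((¬(2*data[v] + b > 2)) ∧ v ≥ 8)) ∧ ((¬(2*data[v] + b > 2)) → v ≥ 8))) ∧ ((¬(2*data[v] + b > 2)) → v ≥ 8))) ∧ ((¬(2*data[v] + b > 2)) → v ≥ 8))) ∧ ((¬(2*data[v] + b > 2)) → v ≥ 8)
Before v := 2*v - 8: (2*data[2*v - 8] + b > 2 → ((2*data[2*v - 8] + b > 2 → ((2*data[2*v - 8] + b > 2 → ((2*data[2*v - 8] + b > 2 → ((¬(2*data[2*v - 8] + b > 2)) ∧ 2*v ≥ 16)) ∧ ((¬(2*data[2*v - 8] + b > 2)) → 2*v ≥ 16))) ∧ ((¬(2*data[2*v - 8] + b > 2)) → 2*v ≥ 16))) ∧ ((¬(2*data[2*v - 8] + b > 2)) → 2*v ≥ 16))) ∧ ((¬(2*data[2*v - 8] + b > 2)) → 2*v ≥ 16)
Answer: WP = (2*data[2*v - 8] + b > 2 → ((2*data[2*v - 8] + b > 2 → ((2*data[2*v - 8] + b > 2 → ((2*data[2*v - 8] + b > 2 → ((¬(2*data[2*v - 8] + b > 2)) ∧ 2*v ≥ 16)) ∧ ((¬(2*data[2*v - 8] + b > 2)) → 2*v ≥ 16))) ∧ ((¬(2*data[2*v - 8] + b > 2)) → 2*v ≥ 16))) ∧ ((¬(2*data[2*v - 8] + b > 2)) → 2*v ≥ 16))) ∧ ((¬(2*data[2*v - 8] + b > 2)) → 2*v ≥ 16)


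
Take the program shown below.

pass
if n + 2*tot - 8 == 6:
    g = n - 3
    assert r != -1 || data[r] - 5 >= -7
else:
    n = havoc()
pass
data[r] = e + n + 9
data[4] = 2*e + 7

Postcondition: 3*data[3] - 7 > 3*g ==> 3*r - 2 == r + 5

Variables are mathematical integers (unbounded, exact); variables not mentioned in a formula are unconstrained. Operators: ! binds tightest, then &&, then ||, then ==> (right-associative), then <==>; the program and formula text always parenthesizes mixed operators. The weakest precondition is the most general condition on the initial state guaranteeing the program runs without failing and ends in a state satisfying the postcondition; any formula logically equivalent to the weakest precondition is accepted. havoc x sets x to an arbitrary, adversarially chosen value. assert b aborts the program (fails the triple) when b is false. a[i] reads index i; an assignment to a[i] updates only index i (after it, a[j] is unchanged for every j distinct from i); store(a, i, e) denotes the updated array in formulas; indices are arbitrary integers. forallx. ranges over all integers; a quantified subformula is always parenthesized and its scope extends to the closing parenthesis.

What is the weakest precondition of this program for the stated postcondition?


Working backward. After the program, the postcondition 3*data[3] - 7 > 3*g ==> 3*r - 2 == r + 5 must hold; in canonical form it is 3*data[3] > 3*g + 7 ==> 2*r == 7.
Before data[4] := 2*e + 7: 3*data[3] > 3*g + 7 ==> 2*r == 7
Before data[r] := e + n + 9: 3*store(data, r, e + n + 9)[3] > 3*g + 7 ==> 2*r == 7
Before skip: 3*store(data, r, e + n + 9)[3] > 3*g + 7 ==> 2*r == 7
Then branch requires (r != -1 || data[r] >= -2) && (3*store(data, r, e + n + 9)[3] > 3*n - 2 ==> 2*r == 7); else branch requires forall n_1. (3*store(data, r, e + n_1 + 9)[3] > 3*g + 7 ==> 2*r == 7).
Before the if: (n + 2*tot == 14 ==> ((r != -1 || data[r] >= -2) && (3*store(data, r, e + n + 9)[3] > 3*n - 2 ==> 2*r == 7))) && ((!(n + 2*tot == 14)) ==> (forall n_1. (3*store(data, r, e + n_1 + 9)[3] > 3*g + 7 ==> 2*r == 7)))
Before skip: (n + 2*tot == 14 ==> ((r != -1 || data[r] >= -2) && (3*store(data, r, e + n + 9)[3] > 3*n - 2 ==> 2*r == 7))) && ((!(n + 2*tot == 14)) ==> (forall n_1. (3*store(data, r, e + n_1 + 9)[3] > 3*g + 7 ==> 2*r == 7)))
Answer: WP = (n + 2*tot == 14 ==> ((r != -1 || data[r] >= -2) && (3*store(data, r, e + n + 9)[3] > 3*n - 2 ==> 2*r == 7))) && ((!(n + 2*tot == 14)) ==> (forall n_1. (3*store(data, r, e + n_1 + 9)[3] > 3*g + 7 ==> 2*r == 7)))


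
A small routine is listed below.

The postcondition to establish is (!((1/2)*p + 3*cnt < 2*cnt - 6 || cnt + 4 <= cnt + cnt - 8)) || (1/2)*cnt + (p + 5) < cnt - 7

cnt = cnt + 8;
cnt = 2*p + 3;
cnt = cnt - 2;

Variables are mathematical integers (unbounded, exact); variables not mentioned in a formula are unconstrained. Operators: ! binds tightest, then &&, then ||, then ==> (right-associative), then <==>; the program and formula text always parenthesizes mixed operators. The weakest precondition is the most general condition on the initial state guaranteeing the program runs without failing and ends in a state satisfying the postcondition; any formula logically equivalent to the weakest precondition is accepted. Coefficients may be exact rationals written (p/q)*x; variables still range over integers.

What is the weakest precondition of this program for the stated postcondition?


Working backward. After the program, the postcondition (!((1/2)*p + 3*cnt < 2*cnt - 6 || cnt + 4 <= cnt + cnt - 8)) || (1/2)*cnt + (p + 5) < cnt - 7 must hold; in canonical form it is (!(cnt + (1/2)*p < -6 || cnt >= 12)) || p < (1/2)*cnt - 12.
Before cnt := cnt - 2: (!(cnt + (1/2)*p < -4 || cnt >= 14)) || p < (1/2)*cnt - 13
Before cnt := 2*p + 3: !((5/2)*p < -7 || 2*p >= 11)
Before cnt := cnt + 8: !((5/2)*p < -7 || 2*p >= 11)
Answer: WP = !((5/2)*p < -7 || 2*p >= 11)


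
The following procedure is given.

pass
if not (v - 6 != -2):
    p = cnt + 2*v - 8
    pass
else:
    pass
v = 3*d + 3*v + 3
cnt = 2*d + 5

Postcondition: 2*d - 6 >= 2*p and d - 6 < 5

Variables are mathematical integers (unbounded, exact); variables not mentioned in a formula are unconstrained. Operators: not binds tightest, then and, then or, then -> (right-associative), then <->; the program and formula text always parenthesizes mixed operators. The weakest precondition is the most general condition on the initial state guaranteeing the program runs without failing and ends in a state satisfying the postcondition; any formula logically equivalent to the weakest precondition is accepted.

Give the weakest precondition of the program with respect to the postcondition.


Working backward. After the program, the postcondition 2*d - 6 >= 2*p and d - 6 < 5 must hold; in canonical form it is 2*d >= 2*p + 6 and d < 11.
Before cnt := 2*d + 5: 2*d >= 2*p + 6 and d < 11
Before v := 3*d + 3*v + 3: 2*d >= 2*p + 6 and d < 11
Then branch requires 2*d >= 2*cnt + 4*v - 10 and d < 11; else branch requires 2*d >= 2*p + 6 and d < 11.
Before the if: ((not (v != 4)) -> (2*d >= 2*cnt + 4*v - 10 and d < 11)) and (v != 4 -> (2*d >= 2*p + 6 and d < 11))
Before skip: ((not (v != 4)) -> (2*d >= 2*cnt + 4*v - 10 and d < 11)) and (v != 4 -> (2*d >= 2*p + 6 and d < 11))
Answer: WP = ((not (v != 4)) -> (2*d >= 2*cnt + 4*v - 10 and d < 11)) and (v != 4 -> (2*d >= 2*p + 6 and d < 11))


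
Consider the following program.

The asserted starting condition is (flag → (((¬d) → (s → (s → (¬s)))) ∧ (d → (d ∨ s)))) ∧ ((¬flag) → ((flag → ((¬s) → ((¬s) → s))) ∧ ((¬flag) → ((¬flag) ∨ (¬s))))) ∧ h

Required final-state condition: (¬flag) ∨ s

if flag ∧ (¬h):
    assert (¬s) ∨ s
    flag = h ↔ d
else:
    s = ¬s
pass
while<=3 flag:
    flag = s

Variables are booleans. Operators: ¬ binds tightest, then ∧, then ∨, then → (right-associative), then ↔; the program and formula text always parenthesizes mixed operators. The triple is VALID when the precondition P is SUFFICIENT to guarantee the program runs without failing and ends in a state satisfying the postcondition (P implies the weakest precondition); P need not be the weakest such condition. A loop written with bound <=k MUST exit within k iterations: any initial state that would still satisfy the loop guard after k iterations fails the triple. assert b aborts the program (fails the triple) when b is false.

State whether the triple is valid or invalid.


Working backward. After the program, (¬flag) ∨ s must hold.
Before the loop (bound <=3), unroll the exhaustion recursion (WP_0 = exit-now case; WP_j = one more guarded iteration, up to j = 3):
  WP_0: (¬flag) ∧ ((¬flag) ∨ s)
  WP_1: (flag → (¬s)) ∧ ((¬flag) → ((¬flag) ∨ s))
  WP_2: (flag → (s → (¬s))) ∧ ((¬flag) → ((¬flag) ∨ s))
  WP_3: (flag → (s → (s → (¬s)))) ∧ ((¬flag) → ((¬flag) ∨ s))
So before the loop: (flag → (s → (s → (¬s)))) ∧ ((¬flag) → ((¬flag) ∨ s))
Before skip: (flag → (s → (s → (¬s)))) ∧ ((¬flag) → ((¬flag) ∨ s))
Then branch requires ((h ↔ d) → (s → (s → (¬s)))) ∧ ((¬(h ↔ d)) → ((¬(h ↔ d)) ∨ s)); else branch requires (flag → ((¬s) → ((¬s) → s))) ∧ ((¬flag) → ((¬flag) ∨ (¬s))).
Before the if: ((flag ∧ (¬h)) → (((h ↔ d) → (s → (s → (¬s)))) ∧ ((¬(h ↔ d)) → ((¬(h ↔ d)) ∨ s)))) ∧ ((¬(flag ∧ (¬h))) → ((flag → ((¬s) → ((¬s) → s))) ∧ ((¬flag) → ((¬flag) ∨ (¬s)))))
The weakest precondition is ((flag ∧ (¬h)) → (((h ↔ d) → (s → (s → (¬s)))) ∧ ((¬(h ↔ d)) → ((¬(h ↔ d)) ∨ s)))) ∧ ((¬(flag ∧ (¬h))) → ((flag → ((¬s) → ((¬s) → s))) ∧ ((¬flag) → ((¬flag) ∨ (¬s))))).
Check whether (flag → (((¬d) → (s → (s → (¬s)))) ∧ (d → (d ∨ s)))) ∧ ((¬flag) → ((flag → ((¬s) → ((¬s) → s))) ∧ ((¬flag) → ((¬flag) ∨ (¬s))))) ∧ h implies it.
Countermodel: at the initial state d = false, flag = true, h = true, s = false, the precondition holds but the weakest precondition fails.
Answer: invalid


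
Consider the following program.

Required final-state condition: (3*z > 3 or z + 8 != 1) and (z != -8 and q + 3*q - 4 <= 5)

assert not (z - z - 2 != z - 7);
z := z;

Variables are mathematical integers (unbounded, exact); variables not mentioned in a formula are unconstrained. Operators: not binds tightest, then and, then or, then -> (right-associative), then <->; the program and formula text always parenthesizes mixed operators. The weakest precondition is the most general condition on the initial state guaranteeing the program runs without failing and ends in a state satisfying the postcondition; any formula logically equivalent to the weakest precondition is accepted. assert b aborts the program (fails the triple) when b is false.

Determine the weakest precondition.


Working backward. After the program, the postcondition (3*z > 3 or z + 8 != 1) and (z != -8 and q + 3*q - 4 <= 5) must hold; in canonical form it is (3*z > 3 or z != -7) and z != -8 and 4*q <= 9.
Before z := z: (3*z > 3 or z != -7) and z != -8 and 4*q <= 9
Before assert not (z - z - 2 != z - 7): (not (z != 5)) and (3*z > 3 or z != -7) and z != -8 and 4*q <= 9
Answer: WP = (not (z != 5)) and (3*z > 3 or z != -7) and z != -8 and 4*q <= 9


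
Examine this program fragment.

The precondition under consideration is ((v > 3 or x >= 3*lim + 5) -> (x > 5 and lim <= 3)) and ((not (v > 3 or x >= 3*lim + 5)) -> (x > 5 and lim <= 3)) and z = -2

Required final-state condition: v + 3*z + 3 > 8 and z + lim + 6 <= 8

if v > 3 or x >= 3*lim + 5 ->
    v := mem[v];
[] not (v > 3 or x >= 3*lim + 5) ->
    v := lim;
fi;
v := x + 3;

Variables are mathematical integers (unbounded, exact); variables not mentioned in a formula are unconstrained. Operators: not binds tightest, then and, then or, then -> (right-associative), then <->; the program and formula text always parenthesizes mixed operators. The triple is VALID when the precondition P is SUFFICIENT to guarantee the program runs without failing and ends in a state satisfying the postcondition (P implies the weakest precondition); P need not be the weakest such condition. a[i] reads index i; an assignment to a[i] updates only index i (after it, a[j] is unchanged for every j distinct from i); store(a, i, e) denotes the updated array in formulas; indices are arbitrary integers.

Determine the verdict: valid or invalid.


Working backward. After the program, the postcondition v + 3*z + 3 > 8 and z + lim + 6 <= 8 must hold; in canonical form it is v + 3*z > 5 and lim + z <= 2.
Before v := x + 3: x + 3*z > 2 and lim + z <= 2
Then branch requires x + 3*z > 2 and lim + z <= 2; else branch requires x + 3*z > 2 and lim + z <= 2.
Before the if: ((v > 3 or x >= 3*lim + 5) -> (x + 3*z > 2 and lim + z <= 2)) and ((not (v > 3 or x >= 3*lim + 5)) -> (x + 3*z > 2 and lim + z <= 2))
The weakest precondition is ((v > 3 or x >= 3*lim + 5) -> (x + 3*z > 2 and lim + z <= 2)) and ((not (v > 3 or x >= 3*lim + 5)) -> (x + 3*z > 2 and lim + z <= 2)).
Check whether ((v > 3 or x >= 3*lim + 5) -> (x > 5 and lim <= 3)) and ((not (v > 3 or x >= 3*lim + 5)) -> (x > 5 and lim <= 3)) and z = -2 implies it.
Countermodel: at the initial state lim = 1, v = 3, x = 7, z = -2, the precondition holds but the weakest precondition fails.
Answer: invalid


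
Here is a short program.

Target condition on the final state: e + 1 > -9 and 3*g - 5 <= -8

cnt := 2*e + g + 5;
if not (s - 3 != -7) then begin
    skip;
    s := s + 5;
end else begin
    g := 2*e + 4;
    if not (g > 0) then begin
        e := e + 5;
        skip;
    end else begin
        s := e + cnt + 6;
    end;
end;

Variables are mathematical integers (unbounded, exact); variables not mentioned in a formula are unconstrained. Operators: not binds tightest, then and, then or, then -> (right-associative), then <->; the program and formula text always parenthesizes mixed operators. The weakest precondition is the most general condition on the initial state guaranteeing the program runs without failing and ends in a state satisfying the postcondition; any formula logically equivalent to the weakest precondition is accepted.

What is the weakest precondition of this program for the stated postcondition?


Working backward. After the program, the postcondition e + 1 > -9 and 3*g - 5 <= -8 must hold; in canonical form it is e > -10 and 3*g <= -3.
Then branch requires e > -10 and 3*g <= -3; else branch requires ((not (2*e > -4)) -> (e > -15 and 6*e <= -15)) and (2*e > -4 -> (e > -10 and 6*e <= -15)).
Before the if: ((not (s != -4)) -> (e > -10 and 3*g <= -3)) and (s != -4 -> (((not (2*e > -4)) -> (e > -15 and 6*e <= -15)) and (2*e > -4 -> (e > -10 and 6*e <= -15))))
Before cnt := 2*e + g + 5: ((not (s != -4)) -> (e > -10 and 3*g <= -3)) and (s != -4 -> (((not (2*e > -4)) -> (e > -15 and 6*e <= -15)) and (2*e > -4 -> (e > -10 and 6*e <= -15))))
Answer: WP = ((not (s != -4)) -> (e > -10 and 3*g <= -3)) and (s != -4 -> (((not (2*e > -4)) -> (e > -15 and 6*e <= -15)) and (2*e > -4 -> (e > -10 and 6*e <= -15))))


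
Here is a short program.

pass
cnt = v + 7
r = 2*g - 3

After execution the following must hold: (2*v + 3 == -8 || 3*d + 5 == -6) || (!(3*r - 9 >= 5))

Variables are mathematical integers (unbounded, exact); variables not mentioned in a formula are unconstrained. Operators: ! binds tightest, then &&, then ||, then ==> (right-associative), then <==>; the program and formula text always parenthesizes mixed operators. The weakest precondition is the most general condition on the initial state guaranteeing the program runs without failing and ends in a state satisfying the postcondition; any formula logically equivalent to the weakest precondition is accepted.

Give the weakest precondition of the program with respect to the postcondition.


Working backward. After the program, the postcondition (2*v + 3 == -8 || 3*d + 5 == -6) || (!(3*r - 9 >= 5)) must hold; in canonical form it is 2*v == -11 || 3*d == -11 || (!(3*r >= 14)).
Before r := 2*g - 3: 2*v == -11 || 3*d == -11 || (!(6*g >= 23))
Before cnt := v + 7: 2*v == -11 || 3*d == -11 || (!(6*g >= 23))
Before skip: 2*v == -11 || 3*d == -11 || (!(6*g >= 23))
Answer: WP = 2*v == -11 || 3*d == -11 || (!(6*g >= 23))


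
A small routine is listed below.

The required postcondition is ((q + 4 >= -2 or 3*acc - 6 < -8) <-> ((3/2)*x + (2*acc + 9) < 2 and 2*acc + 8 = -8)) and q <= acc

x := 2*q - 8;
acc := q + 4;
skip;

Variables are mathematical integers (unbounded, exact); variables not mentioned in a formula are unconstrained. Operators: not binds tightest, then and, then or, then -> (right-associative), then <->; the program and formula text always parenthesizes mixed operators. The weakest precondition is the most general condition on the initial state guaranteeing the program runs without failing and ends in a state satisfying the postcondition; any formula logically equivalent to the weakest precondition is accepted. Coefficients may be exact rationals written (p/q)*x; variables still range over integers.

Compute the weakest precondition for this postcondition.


Working backward. After the program, the postcondition ((q + 4 >= -2 or 3*acc - 6 < -8) <-> ((3/2)*x + (2*acc + 9) < 2 and 2*acc + 8 = -8)) and q <= acc must hold; in canonical form it is ((q >= -6 or 3*acc < -2) <-> (2*acc + (3/2)*x < -7 and 2*acc = -16)) and q <= acc.
Before skip: ((q >= -6 or 3*acc < -2) <-> (2*acc + (3/2)*x < -7 and 2*acc = -16)) and q <= acc
Before acc := q + 4: (q >= -6 or 3*q < -14) <-> (2*q + (3/2)*x < -15 and 2*q = -24)
Before x := 2*q - 8: (q >= -6 or 3*q < -14) <-> (5*q < -3 and 2*q = -24)
Answer: WP = (q >= -6 or 3*q < -14) <-> (5*q < -3 and 2*q = -24)


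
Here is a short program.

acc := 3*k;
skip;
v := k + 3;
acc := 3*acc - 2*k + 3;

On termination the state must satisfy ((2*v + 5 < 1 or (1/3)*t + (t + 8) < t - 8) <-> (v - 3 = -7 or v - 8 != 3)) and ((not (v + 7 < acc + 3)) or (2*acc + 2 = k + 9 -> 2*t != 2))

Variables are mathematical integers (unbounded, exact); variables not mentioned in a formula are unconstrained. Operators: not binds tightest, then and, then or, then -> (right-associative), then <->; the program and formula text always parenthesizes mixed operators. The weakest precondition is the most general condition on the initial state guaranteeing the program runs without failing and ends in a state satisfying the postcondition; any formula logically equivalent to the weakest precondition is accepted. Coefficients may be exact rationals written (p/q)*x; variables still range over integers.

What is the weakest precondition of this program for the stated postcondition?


Working backward. After the program, the postcondition ((2*v + 5 < 1 or (1/3)*t + (t + 8) < t - 8) <-> (v - 3 = -7 or v - 8 != 3)) and ((not (v + 7 < acc + 3)) or (2*acc + 2 = k + 9 -> 2*t != 2)) must hold; in canonical form it is ((2*v < -4 or (1/3)*t < -16) <-> (v = -4 or v != 11)) and ((not (v < acc - 4)) or (2*acc = k + 7 -> 2*t != 2)).
Before acc := 3*acc - 2*k + 3: ((2*v < -4 or (1/3)*t < -16) <-> (v = -4 or v != 11)) and ((not (2*k + v < 3*acc - 1)) or (6*acc = 5*k + 1 -> 2*t != 2))
Before v := k + 3: ((2*k < -10 or (1/3)*t < -16) <-> (k = -7 or k != 8)) and ((not (3*k < 3*acc - 4)) or (6*acc = 5*k + 1 -> 2*t != 2))
Before skip: ((2*k < -10 or (1/3)*t < -16) <-> (k = -7 or k != 8)) and ((not (3*k < 3*acc - 4)) or (6*acc = 5*k + 1 -> 2*t != 2))
Before acc := 3*k: ((2*k < -10 or (1/3)*t < -16) <-> (k = -7 or k != 8)) and ((not (6*k > 4)) or (13*k = 1 -> 2*t != 2))
Answer: WP = ((2*k < -10 or (1/3)*t < -16) <-> (k = -7 or k != 8)) and ((not (6*k > 4)) or (13*k = 1 -> 2*t != 2))


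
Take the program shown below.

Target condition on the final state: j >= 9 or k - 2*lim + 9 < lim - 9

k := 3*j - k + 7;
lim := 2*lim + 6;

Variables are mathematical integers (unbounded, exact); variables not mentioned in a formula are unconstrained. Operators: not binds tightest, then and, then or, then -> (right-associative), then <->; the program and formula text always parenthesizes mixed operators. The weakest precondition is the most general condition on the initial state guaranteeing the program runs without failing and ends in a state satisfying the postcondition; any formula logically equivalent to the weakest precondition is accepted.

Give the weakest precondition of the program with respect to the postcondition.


Working backward. After the program, the postcondition j >= 9 or k - 2*lim + 9 < lim - 9 must hold; in canonical form it is j >= 9 or k < 3*lim - 18.
Before lim := 2*lim + 6: j >= 9 or k < 6*lim
Before k := 3*j - k + 7: j >= 9 or 3*j < k + 6*lim - 7
Answer: WP = j >= 9 or 3*j < k + 6*lim - 7


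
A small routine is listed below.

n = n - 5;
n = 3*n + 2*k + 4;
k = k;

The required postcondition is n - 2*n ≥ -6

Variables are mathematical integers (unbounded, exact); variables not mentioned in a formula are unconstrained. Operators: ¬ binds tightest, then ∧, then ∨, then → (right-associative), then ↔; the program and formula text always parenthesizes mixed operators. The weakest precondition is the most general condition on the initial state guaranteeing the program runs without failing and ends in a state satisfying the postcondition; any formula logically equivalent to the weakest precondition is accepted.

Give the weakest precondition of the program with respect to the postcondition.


Working backward. After the program, the postcondition n - 2*n ≥ -6 must hold; in canonical form it is n ≤ 6.
Before k := k: n ≤ 6
Before n := 3*n + 2*k + 4: 2*k + 3*n ≤ 2
Before n := n - 5: 2*k + 3*n ≤ 17
Answer: WP = 2*k + 3*n ≤ 17


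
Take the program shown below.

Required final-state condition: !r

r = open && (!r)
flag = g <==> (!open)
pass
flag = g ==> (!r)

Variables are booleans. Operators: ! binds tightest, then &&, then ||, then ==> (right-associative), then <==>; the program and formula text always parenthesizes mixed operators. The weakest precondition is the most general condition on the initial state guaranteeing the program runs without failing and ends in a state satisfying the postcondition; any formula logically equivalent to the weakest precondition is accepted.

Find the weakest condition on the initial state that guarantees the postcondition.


Working backward. After the program, !r must hold.
Before flag := g ==> (!r): !r
Before skip: !r
Before flag := g <==> (!open): !r
Before r := open && (!r): !(open && (!r))
Answer: WP = !(open && (!r))


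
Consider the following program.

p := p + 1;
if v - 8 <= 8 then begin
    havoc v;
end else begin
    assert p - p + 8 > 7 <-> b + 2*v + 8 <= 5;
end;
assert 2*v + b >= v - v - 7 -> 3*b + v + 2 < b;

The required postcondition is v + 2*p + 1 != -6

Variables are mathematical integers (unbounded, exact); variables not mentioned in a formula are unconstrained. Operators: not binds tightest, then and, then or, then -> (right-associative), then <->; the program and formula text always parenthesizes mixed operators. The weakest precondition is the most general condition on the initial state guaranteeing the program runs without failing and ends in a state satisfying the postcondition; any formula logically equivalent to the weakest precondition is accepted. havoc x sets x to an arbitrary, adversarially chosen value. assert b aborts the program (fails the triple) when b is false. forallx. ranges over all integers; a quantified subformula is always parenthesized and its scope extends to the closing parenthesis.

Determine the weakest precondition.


Working backward. After the program, the postcondition v + 2*p + 1 != -6 must hold; in canonical form it is 2*p + v != -7.
Before assert 2*v + b >= v - v - 7 -> 3*b + v + 2 < b: (b + 2*v >= -7 -> 2*b + v < -2) and 2*p + v != -7
Then branch requires forall v_1. ((b + 2*v_1 >= -7 -> 2*b + v_1 < -2) and 2*p + v_1 != -7); else branch requires b + 2*v <= -3 and (b + 2*v >= -7 -> 2*b + v < -2) and 2*p + v != -7.
Before the if: (v <= 16 -> (forall v_1. ((b + 2*v_1 >= -7 -> 2*b + v_1 < -2) and 2*p + v_1 != -7))) and ((not (v <= 16)) -> (b + 2*v <= -3 and (b + 2*v >= -7 -> 2*b + v < -2) and 2*p + v != -7))
Before p := p + 1: (v <= 16 -> (forall v_1. ((b + 2*v_1 >= -7 -> 2*b + v_1 < -2) and 2*p + v_1 != -9))) and ((not (v <= 16)) -> (b + 2*v <= -3 and (b + 2*v >= -7 -> 2*b + v < -2) and 2*p + v != -9))
Answer: WP = (v <= 16 -> (forall v_1. ((b + 2*v_1 >= -7 -> 2*b + v_1 < -2) and 2*p + v_1 != -9))) and ((not (v <= 16)) -> (b + 2*v <= -3 and (b + 2*v >= -7 -> 2*b + v < -2) and 2*p + v != -9))


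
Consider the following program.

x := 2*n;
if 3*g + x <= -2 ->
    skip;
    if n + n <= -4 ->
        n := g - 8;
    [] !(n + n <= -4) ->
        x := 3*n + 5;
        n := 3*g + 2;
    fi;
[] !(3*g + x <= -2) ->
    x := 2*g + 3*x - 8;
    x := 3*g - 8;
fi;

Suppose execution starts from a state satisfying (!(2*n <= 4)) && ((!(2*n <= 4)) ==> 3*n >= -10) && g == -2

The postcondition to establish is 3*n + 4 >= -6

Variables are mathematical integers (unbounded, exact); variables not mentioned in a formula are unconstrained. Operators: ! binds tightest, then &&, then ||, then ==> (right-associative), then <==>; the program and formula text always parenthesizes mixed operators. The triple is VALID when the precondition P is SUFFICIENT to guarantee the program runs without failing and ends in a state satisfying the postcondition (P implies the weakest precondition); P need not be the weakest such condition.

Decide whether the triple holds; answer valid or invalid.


Working backward. After the program, the postcondition 3*n + 4 >= -6 must hold; in canonical form it is 3*n >= -10.
Then branch requires (2*n <= -4 ==> 3*g >= 14) && ((!(2*n <= -4)) ==> 9*g >= -16); else branch requires 3*n >= -10.
Before the if: (3*g + x <= -2 ==> ((2*n <= -4 ==> 3*g >= 14) && ((!(2*n <= -4)) ==> 9*g >= -16))) && ((!(3*g + x <= -2)) ==> 3*n >= -10)
Before x := 2*n: (3*g + 2*n <= -2 ==> ((2*n <= -4 ==> 3*g >= 14) && ((!(2*n <= -4)) ==> 9*g >= -16))) && ((!(3*g + 2*n <= -2)) ==> 3*n >= -10)
The weakest precondition is (3*g + 2*n <= -2 ==> ((2*n <= -4 ==> 3*g >= 14) && ((!(2*n <= -4)) ==> 9*g >= -16))) && ((!(3*g + 2*n <= -2)) ==> 3*n >= -10).
Check whether (!(2*n <= 4)) && ((!(2*n <= 4)) ==> 3*n >= -10) && g == -2 implies it.
Every state satisfying the precondition satisfies the weakest precondition: the implication holds.
Answer: valid


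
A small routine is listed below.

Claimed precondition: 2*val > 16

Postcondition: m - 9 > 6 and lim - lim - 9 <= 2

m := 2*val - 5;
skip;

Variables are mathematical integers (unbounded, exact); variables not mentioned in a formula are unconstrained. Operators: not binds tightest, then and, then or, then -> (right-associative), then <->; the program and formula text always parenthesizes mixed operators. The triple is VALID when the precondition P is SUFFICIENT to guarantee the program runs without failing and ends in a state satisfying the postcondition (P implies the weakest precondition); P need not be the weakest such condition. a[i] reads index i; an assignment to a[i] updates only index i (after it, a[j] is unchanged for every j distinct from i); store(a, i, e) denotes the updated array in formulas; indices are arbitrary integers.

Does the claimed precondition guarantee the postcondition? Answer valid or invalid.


Working backward. After the program, the postcondition m - 9 > 6 and lim - lim - 9 <= 2 must hold; in canonical form it is m > 15.
Before skip: m > 15
Before m := 2*val - 5: 2*val > 20
The weakest precondition is 2*val > 20.
Check whether 2*val > 16 implies it.
Countermodel: at the initial state val = 9, the precondition holds but the weakest precondition fails.
Answer: invalid


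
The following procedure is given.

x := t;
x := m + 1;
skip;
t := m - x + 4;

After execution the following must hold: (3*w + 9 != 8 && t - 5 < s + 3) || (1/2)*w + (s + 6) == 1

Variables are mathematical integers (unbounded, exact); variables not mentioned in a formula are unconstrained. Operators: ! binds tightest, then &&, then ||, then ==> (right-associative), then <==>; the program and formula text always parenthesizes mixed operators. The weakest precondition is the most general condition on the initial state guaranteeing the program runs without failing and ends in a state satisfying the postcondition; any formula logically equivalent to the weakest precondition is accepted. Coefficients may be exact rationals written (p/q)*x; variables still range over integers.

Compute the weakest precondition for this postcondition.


Working backward. After the program, the postcondition (3*w + 9 != 8 && t - 5 < s + 3) || (1/2)*w + (s + 6) == 1 must hold; in canonical form it is (3*w != -1 && t < s + 8) || s + (1/2)*w == -5.
Before t := m - x + 4: (3*w != -1 && m < s + x + 4) || s + (1/2)*w == -5
Before skip: (3*w != -1 && m < s + x + 4) || s + (1/2)*w == -5
Before x := m + 1: (3*w != -1 && s > -5) || s + (1/2)*w == -5
Before x := t: (3*w != -1 && s > -5) || s + (1/2)*w == -5
Answer: WP = (3*w != -1 && s > -5) || s + (1/2)*w == -5


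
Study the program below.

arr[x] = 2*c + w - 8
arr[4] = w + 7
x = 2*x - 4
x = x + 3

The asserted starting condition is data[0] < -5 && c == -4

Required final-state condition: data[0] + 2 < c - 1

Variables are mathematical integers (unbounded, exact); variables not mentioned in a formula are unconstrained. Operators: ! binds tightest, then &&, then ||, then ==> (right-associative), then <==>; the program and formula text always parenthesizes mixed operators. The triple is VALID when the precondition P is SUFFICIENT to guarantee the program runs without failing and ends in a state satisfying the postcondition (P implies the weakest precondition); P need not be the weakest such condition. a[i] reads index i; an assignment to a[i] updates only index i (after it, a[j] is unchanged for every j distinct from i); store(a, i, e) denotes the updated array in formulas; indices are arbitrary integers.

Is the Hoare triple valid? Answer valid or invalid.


Working backward. After the program, the postcondition data[0] + 2 < c - 1 must hold; in canonical form it is data[0] < c - 3.
Before x := x + 3: data[0] < c - 3
Before x := 2*x - 4: data[0] < c - 3
Before arr[4] := w + 7: data[0] < c - 3
Before arr[x] := 2*c + w - 8: data[0] < c - 3
The weakest precondition is data[0] < c - 3.
Check whether data[0] < -5 && c == -4 implies it.
Countermodel: at the initial state c = -4, data = {[0] = -6, elsewhere -6}, the precondition holds but the weakest precondition fails.
Answer: invalid


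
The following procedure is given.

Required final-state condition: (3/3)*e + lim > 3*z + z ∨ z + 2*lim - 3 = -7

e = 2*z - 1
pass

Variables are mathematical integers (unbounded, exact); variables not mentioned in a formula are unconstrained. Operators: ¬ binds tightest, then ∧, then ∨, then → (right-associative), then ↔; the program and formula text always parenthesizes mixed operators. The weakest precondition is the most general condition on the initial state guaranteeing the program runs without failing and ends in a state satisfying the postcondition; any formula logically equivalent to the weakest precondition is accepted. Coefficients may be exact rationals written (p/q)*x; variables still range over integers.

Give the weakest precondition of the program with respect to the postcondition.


Working backward. After the program, the postcondition (3/3)*e + lim > 3*z + z ∨ z + 2*lim - 3 = -7 must hold; in canonical form it is e + lim > 4*z ∨ 2*lim + z = -4.
Before skip: e + lim > 4*z ∨ 2*lim + z = -4
Before e := 2*z - 1: lim > 2*z + 1 ∨ 2*lim + z = -4
Answer: WP = lim > 2*z + 1 ∨ 2*lim + z = -4


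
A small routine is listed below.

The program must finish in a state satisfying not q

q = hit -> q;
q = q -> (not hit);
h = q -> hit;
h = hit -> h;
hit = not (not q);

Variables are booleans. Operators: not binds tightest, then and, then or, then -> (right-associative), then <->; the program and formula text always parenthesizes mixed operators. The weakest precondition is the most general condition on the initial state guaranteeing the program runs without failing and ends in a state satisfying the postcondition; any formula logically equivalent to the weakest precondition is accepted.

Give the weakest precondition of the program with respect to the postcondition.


Working backward. After the program, not q must hold.
Before hit := not (not q): not q
Before h := hit -> h: not q
Before h := q -> hit: not q
Before q := q -> (not hit): not (q -> (not hit))
Before q := hit -> q: not ((hit -> q) -> (not hit))
Answer: WP = not ((hit -> q) -> (not hit))


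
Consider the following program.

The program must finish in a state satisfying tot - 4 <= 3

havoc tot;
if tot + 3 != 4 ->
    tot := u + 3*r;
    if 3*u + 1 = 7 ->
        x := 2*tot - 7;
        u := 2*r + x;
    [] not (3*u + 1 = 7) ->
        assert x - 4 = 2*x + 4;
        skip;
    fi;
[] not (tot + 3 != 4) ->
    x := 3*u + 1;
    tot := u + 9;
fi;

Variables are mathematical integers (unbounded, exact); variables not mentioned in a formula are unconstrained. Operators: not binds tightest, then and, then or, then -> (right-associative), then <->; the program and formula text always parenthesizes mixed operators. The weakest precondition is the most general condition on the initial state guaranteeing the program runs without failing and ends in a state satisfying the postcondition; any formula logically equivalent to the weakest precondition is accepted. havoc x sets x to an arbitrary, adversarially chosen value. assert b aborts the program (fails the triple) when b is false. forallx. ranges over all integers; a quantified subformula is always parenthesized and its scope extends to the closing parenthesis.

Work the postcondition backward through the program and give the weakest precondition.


Working backward. After the program, the postcondition tot - 4 <= 3 must hold; in canonical form it is tot <= 7.
Then branch requires (3*u = 6 -> 3*r + u <= 7) and ((not (3*u = 6)) -> (x = -8 and 3*r + u <= 7)); else branch requires u <= -2.
Before the if: (tot != 1 -> ((3*u = 6 -> 3*r + u <= 7) and ((not (3*u = 6)) -> (x = -8 and 3*r + u <= 7)))) and ((not (tot != 1)) -> u <= -2)
Before havoc tot: forall tot_1. ((tot_1 != 1 -> ((3*u = 6 -> 3*r + u <= 7) and ((not (3*u = 6)) -> (x = -8 and 3*r + u <= 7)))) and ((not (tot_1 != 1)) -> u <= -2))
Answer: WP = forall tot_1. ((tot_1 != 1 -> ((3*u = 6 -> 3*r + u <= 7) and ((not (3*u = 6)) -> (x = -8 and 3*r + u <= 7)))) and ((not (tot_1 != 1)) -> u <= -2))


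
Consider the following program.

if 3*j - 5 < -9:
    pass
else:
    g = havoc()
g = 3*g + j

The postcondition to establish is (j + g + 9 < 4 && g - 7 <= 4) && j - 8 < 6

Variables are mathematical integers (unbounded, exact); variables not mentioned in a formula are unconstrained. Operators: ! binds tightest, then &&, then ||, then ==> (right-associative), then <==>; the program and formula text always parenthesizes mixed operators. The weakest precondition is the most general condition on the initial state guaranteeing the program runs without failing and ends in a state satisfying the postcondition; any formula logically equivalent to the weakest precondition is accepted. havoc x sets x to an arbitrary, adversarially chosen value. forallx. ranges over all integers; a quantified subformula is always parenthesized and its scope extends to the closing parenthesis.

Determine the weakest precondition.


Working backward. After the program, the postcondition (j + g + 9 < 4 && g - 7 <= 4) && j - 8 < 6 must hold; in canonical form it is g + j < -5 && g <= 11 && j < 14.
Before g := 3*g + j: 3*g + 2*j < -5 && 3*g + j <= 11 && j < 14
Then branch requires 3*g + 2*j < -5 && 3*g + j <= 11 && j < 14; else branch requires forall g_1. (3*g_1 + 2*j < -5 && 3*g_1 + j <= 11 && j < 14).
Before the if: (3*j < -4 ==> (3*g + 2*j < -5 && 3*g + j <= 11 && j < 14)) && ((!(3*j < -4)) ==> (forall g_1. (3*g_1 + 2*j < -5 && 3*g_1 + j <= 11 && j < 14)))
Answer: WP = (3*j < -4 ==> (3*g + 2*j < -5 && 3*g + j <= 11 && j < 14)) && ((!(3*j < -4)) ==> (forall g_1. (3*g_1 + 2*j < -5 && 3*g_1 + j <= 11 && j < 14)))


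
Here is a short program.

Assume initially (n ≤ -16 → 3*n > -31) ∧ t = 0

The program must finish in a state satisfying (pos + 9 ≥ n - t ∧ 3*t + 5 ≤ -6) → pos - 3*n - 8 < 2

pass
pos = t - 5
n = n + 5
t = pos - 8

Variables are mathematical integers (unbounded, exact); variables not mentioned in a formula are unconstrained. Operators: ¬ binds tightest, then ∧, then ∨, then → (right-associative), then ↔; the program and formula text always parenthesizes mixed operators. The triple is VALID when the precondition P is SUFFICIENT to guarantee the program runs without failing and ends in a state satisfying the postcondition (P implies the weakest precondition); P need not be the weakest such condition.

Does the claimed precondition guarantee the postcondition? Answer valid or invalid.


Working backward. After the program, the postcondition (pos + 9 ≥ n - t ∧ 3*t + 5 ≤ -6) → pos - 3*n - 8 < 2 must hold; in canonical form it is (pos + t ≥ n - 9 ∧ 3*t ≤ -11) → pos < 3*n + 10.
Before t := pos - 8: (2*pos ≥ n - 1 ∧ 3*pos ≤ 13) → pos < 3*n + 10
Before n := n + 5: (2*pos ≥ n + 4 ∧ 3*pos ≤ 13) → pos < 3*n + 25
Before pos := t - 5: (2*t ≥ n + 14 ∧ 3*t ≤ 28) → t < 3*n + 30
Before skip: (2*t ≥ n + 14 ∧ 3*t ≤ 28) → t < 3*n + 30
The weakest precondition is (2*t ≥ n + 14 ∧ 3*t ≤ 28) → t < 3*n + 30.
Check whether (n ≤ -16 → 3*n > -31) ∧ t = 0 implies it.
Countermodel: at the initial state n = -14, t = 0, the precondition holds but the weakest precondition fails.
Answer: invalid


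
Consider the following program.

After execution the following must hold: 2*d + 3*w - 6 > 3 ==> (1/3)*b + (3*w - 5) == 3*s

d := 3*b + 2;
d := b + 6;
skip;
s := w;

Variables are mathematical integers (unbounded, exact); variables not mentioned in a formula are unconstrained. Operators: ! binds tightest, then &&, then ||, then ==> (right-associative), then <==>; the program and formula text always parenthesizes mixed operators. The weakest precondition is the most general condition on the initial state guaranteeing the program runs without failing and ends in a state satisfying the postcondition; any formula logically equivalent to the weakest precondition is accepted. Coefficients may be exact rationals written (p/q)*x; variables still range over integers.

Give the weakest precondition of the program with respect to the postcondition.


Working backward. After the program, the postcondition 2*d + 3*w - 6 > 3 ==> (1/3)*b + (3*w - 5) == 3*s must hold; in canonical form it is 2*d + 3*w > 9 ==> (1/3)*b + 3*w == 3*s + 5.
Before s := w: 2*d + 3*w > 9 ==> (1/3)*b == 5
Before skip: 2*d + 3*w > 9 ==> (1/3)*b == 5
Before d := b + 6: 2*b + 3*w > -3 ==> (1/3)*b == 5
Before d := 3*b + 2: 2*b + 3*w > -3 ==> (1/3)*b == 5
Answer: WP = 2*b + 3*w > -3 ==> (1/3)*b == 5
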